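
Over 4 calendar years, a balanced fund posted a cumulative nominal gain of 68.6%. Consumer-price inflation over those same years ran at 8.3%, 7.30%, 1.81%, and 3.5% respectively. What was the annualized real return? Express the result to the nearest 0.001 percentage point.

Cumulative inflation factor: 1.083 × 1.0730 × 1.0181 × 1.035 ≈ 1.22450.
Nominal growth factor: 1.68600. Real growth factor = 1.68600 / 1.22450 ≈ 1.37689.
Annualized: 1.37689^(1/4) − 1 ≈ 0.08324.

8.324%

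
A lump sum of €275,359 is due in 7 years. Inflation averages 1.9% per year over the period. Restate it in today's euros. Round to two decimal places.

Price-level factor over 7 years: (1 + 1.9%)^7 ≈ 1.1408256786.
Purchasing power today: €275,359 divided by that factor.

€241,368.16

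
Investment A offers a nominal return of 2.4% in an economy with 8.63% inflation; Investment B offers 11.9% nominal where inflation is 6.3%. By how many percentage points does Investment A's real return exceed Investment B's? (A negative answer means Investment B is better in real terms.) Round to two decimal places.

-11.00

Investment A real return: 1.024/1.0863 − 1 = -5.735%.
Investment B real return: 1.119/1.063 − 1 = 5.268%.
Difference: -5.735 − 5.268 = -11.003 pp.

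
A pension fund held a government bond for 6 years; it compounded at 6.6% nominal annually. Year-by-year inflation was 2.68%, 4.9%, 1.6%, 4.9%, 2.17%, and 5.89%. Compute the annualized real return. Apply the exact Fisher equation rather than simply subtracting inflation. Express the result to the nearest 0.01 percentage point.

Cumulative inflation factor: 1.0268 × 1.049 × 1.016 × 1.049 × 1.0217 × 1.0589 ≈ 1.24196.
Nominal growth factor: 1.46738. Real growth factor = 1.46738 / 1.24196 ≈ 1.18150.
Annualized: 1.18150^(1/6) − 1 ≈ 0.02819.

2.82%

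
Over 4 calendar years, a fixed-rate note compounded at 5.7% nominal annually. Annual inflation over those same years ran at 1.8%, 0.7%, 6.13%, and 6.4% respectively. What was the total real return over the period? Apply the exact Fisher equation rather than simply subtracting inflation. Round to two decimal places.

7.83%

Cumulative inflation factor: 1.018 × 1.007 × 1.0613 × 1.064 ≈ 1.15760.
Nominal growth factor: 1.24825. Real growth factor = 1.24825 / 1.15760 ≈ 1.07831.
Total real return ≈ 7.8308%.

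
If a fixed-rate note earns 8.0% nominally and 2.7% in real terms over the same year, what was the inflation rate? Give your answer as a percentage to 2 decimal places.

5.16%

From (1+r_nom) = (1+r_real)(1+π), we get 1+π = (1 + 8.0%)/(1 + 2.7%) = 1.080/1.027 ≈ 1.05161.
So π ≈ 5.1607%.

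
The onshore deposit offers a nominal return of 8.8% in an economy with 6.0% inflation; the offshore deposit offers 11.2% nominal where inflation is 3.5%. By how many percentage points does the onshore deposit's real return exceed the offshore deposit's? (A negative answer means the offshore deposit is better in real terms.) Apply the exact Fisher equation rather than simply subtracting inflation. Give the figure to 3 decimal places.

-4.798

The onshore deposit real return: 1.088/1.060 − 1 = 2.6415%.
The offshore deposit real return: 1.112/1.035 − 1 = 7.4396%.
Difference: 2.6415 − 7.4396 = -4.7981 pp.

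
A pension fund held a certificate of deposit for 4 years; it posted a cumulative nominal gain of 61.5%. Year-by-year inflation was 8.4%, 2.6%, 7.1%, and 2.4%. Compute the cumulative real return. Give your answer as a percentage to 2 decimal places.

Cumulative inflation factor: 1.084 × 1.026 × 1.071 × 1.024 ≈ 1.21974.
Nominal growth factor: 1.61500. Real growth factor = 1.61500 / 1.21974 ≈ 1.32406.
Total real return ≈ 32.4056%.

32.41%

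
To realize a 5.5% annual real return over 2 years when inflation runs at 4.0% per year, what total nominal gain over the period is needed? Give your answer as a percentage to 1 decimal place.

20.4%

Required annual nominal rate: (1+5.5%)(1+4.0%) − 1 = 9.72%.
Cumulative over 2 years: (1 + 0.0972)^2 − 1 ≈ 0.20385.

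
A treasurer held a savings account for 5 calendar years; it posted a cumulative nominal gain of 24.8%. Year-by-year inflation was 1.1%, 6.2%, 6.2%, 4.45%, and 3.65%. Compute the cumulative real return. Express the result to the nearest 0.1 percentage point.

1.1%

Cumulative inflation factor: 1.011 × 1.062 × 1.062 × 1.0445 × 1.0365 ≈ 1.23446.
Nominal growth factor: 1.24800. Real growth factor = 1.24800 / 1.23446 ≈ 1.01097.
Total real return ≈ 1.0966%.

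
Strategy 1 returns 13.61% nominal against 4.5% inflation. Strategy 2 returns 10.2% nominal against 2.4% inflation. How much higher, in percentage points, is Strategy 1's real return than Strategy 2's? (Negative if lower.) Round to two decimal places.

Strategy 1 real return: 1.1361/1.045 − 1 = 8.718%.
Strategy 2 real return: 1.102/1.024 − 1 = 7.617%.
Difference: 8.718 − 7.617 = 1.101 pp.

1.10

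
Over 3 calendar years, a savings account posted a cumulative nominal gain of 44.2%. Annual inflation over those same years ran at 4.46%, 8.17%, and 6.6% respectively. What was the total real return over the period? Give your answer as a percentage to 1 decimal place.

19.7%

Cumulative inflation factor: 1.0446 × 1.0817 × 1.066 ≈ 1.20452.
Nominal growth factor: 1.44200. Real growth factor = 1.44200 / 1.20452 ≈ 1.19716.
Total real return ≈ 19.7157%.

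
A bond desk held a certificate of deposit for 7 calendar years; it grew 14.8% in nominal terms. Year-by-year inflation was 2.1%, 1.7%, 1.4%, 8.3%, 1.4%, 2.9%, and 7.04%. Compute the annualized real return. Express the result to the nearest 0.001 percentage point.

-1.472%

Cumulative inflation factor: 1.021 × 1.017 × 1.014 × 1.083 × 1.014 × 1.029 × 1.0704 ≈ 1.27354.
Nominal growth factor: 1.14800. Real growth factor = 1.14800 / 1.27354 ≈ 0.90142.
Annualized: 0.90142^(1/7) − 1 ≈ -0.01472.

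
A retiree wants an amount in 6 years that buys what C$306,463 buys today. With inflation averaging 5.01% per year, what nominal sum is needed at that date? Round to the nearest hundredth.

Cumulative price-level factor: (1+5.01%)^6 ≈ 1.3408615919.
The nominal amount required is C$306,463 scaled up by that factor.

C$410,924.47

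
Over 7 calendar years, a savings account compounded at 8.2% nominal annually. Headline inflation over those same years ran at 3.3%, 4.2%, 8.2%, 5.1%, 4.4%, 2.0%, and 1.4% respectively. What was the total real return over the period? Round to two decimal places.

Cumulative inflation factor: 1.033 × 1.042 × 1.082 × 1.051 × 1.044 × 1.020 × 1.014 ≈ 1.32171.
Nominal growth factor: 1.73616. Real growth factor = 1.73616 / 1.32171 ≈ 1.31357.
Total real return ≈ 31.3573%.

31.36%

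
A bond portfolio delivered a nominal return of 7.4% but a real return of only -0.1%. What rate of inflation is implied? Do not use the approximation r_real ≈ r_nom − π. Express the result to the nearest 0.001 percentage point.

7.508%

From (1+r_nom) = (1+r_real)(1+π), we get 1+π = (1 + 7.4%)/(1 − 0.1%) = 1.074/0.999 ≈ 1.07508.
So π ≈ 7.5075%.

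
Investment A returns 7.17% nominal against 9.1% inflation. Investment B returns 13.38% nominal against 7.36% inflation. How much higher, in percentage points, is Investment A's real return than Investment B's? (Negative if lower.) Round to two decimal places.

Investment A real return: 1.0717/1.091 − 1 = -1.769%.
Investment B real return: 1.1338/1.0736 − 1 = 5.607%.
Difference: -1.769 − 5.607 = -7.376 pp.

-7.38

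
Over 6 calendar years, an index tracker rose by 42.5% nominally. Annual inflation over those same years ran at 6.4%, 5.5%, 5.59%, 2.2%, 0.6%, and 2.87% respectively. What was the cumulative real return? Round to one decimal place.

13.7%

Cumulative inflation factor: 1.064 × 1.055 × 1.0559 × 1.022 × 1.006 × 1.0287 ≈ 1.25359.
Nominal growth factor: 1.42500. Real growth factor = 1.42500 / 1.25359 ≈ 1.13674.
Total real return ≈ 13.6738%.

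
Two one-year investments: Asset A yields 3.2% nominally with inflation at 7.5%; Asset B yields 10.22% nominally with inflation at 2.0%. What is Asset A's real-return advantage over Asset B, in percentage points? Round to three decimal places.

-12.059

Asset A real return: 1.032/1.075 − 1 = -4.0000%.
Asset B real return: 1.1022/1.020 − 1 = 8.0588%.
Difference: -4.0000 − 8.0588 = -12.0588 pp.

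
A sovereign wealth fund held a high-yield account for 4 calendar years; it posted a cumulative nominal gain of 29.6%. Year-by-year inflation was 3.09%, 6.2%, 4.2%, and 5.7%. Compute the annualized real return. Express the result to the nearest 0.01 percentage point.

1.82%

Cumulative inflation factor: 1.0309 × 1.062 × 1.042 × 1.057 ≈ 1.20582.
Nominal growth factor: 1.29600. Real growth factor = 1.29600 / 1.20582 ≈ 1.07478.
Annualized: 1.07478^(1/4) − 1 ≈ 0.01819.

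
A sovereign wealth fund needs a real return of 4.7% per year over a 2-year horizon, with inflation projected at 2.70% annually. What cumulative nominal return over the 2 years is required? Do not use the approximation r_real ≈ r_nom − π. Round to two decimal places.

15.62%

Required annual nominal rate: (1+4.7%)(1+2.70%) − 1 = 7.5269%.
Cumulative over 2 years: (1 + 0.075269)^2 − 1 ≈ 0.15620.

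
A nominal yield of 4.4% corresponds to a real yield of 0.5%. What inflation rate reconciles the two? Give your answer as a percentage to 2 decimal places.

From (1+r_nom) = (1+r_real)(1+π), we get 1+π = (1 + 4.4%)/(1 + 0.5%) = 1.044/1.005 ≈ 1.03881.
So π ≈ 3.8806%.

3.88%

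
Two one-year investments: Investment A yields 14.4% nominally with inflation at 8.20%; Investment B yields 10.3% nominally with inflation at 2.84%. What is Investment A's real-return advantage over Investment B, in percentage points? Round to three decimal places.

-1.524

Investment A real return: 1.144/1.0820 − 1 = 5.7301%.
Investment B real return: 1.103/1.0284 − 1 = 7.2540%.
Difference: 5.7301 − 7.2540 = -1.5239 pp.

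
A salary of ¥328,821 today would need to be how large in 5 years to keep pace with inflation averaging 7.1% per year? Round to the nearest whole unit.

¥463,348

Cumulative price-level factor: (1+7.1%)^5 ≈ 1.4091179726.
Multiplying ¥328,821 by the price-level factor gives the future nominal sum.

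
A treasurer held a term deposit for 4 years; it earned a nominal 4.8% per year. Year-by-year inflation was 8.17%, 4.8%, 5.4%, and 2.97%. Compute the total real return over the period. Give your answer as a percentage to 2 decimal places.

Cumulative inflation factor: 1.0817 × 1.048 × 1.054 × 1.0297 ≈ 1.23032.
Nominal growth factor: 1.20627. Real growth factor = 1.20627 / 1.23032 ≈ 0.98045.
Total real return ≈ -1.9549%.

-1.95%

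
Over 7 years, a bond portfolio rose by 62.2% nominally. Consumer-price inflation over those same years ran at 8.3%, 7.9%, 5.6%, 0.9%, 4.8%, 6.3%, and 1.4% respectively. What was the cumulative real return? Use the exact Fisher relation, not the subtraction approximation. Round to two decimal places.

Cumulative inflation factor: 1.083 × 1.079 × 1.056 × 1.009 × 1.048 × 1.063 × 1.014 ≈ 1.40649.
Nominal growth factor: 1.62200. Real growth factor = 1.62200 / 1.40649 ≈ 1.15322.
Total real return ≈ 15.3223%.

15.32%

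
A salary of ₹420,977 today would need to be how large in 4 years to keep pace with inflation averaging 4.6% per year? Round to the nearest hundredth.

₹503,947.28

Cumulative price-level factor: (1+4.6%)^4 ≈ 1.1970898215.
Multiplying ₹420,977 by the price-level factor gives the future nominal sum.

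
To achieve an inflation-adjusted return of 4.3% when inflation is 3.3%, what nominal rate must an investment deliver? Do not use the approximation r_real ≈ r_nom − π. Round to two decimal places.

By the Fisher equation, 1 + r_nom = (1 + 4.3%)(1 + 3.3%) = 1.043 × 1.033 = 1.077419.
So r_nom = 7.7419%.

7.74%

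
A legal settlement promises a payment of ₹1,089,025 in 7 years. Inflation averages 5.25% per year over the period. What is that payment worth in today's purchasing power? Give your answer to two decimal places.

₹761,172.55

Price-level factor over 7 years: (1 + 5.25%)^7 ≈ 1.4307202746.
Purchasing power today: ₹1,089,025 divided by that factor.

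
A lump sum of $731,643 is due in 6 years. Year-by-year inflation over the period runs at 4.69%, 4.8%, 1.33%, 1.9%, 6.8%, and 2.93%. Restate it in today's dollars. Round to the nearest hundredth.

$587,499.21

Price-level factor over 6 years: 1.0469 × 1.048 × 1.0133 × 1.019 × 1.068 × 1.0293 ≈ 1.2453514610.
Purchasing power today: $731,643 divided by that factor.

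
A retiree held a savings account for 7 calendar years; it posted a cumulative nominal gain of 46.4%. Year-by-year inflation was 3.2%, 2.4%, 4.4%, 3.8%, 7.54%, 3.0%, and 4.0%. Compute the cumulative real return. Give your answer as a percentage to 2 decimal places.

10.97%

Cumulative inflation factor: 1.032 × 1.024 × 1.044 × 1.038 × 1.0754 × 1.030 × 1.040 ≈ 1.31922.
Nominal growth factor: 1.46400. Real growth factor = 1.46400 / 1.31922 ≈ 1.10974.
Total real return ≈ 10.9744%.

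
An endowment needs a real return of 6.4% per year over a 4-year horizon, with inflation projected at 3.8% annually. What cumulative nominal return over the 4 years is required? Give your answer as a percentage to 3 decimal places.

Required annual nominal rate: (1+6.4%)(1+3.8%) − 1 = 10.4432%.
Cumulative over 4 years: (1 + 0.104432)^4 − 1 ≈ 0.48784.

48.784%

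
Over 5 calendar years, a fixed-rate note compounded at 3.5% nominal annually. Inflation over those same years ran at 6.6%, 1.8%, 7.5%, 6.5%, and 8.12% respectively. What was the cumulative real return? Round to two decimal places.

-11.58%

Cumulative inflation factor: 1.066 × 1.018 × 1.075 × 1.065 × 1.0812 ≈ 1.34329.
Nominal growth factor: 1.18769. Real growth factor = 1.18769 / 1.34329 ≈ 0.88416.
Total real return ≈ -11.5836%.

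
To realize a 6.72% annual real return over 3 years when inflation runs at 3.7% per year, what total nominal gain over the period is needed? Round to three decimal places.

Required annual nominal rate: (1+6.72%)(1+3.7%) − 1 = 10.66864%.
Cumulative over 3 years: (1 + 0.1066864)^3 − 1 ≈ 0.35542.

35.542%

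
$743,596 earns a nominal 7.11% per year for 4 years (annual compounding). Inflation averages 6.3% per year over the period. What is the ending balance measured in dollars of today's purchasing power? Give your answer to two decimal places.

Nominal value at maturity: $743,596 × (1 + 7.11%)^4 ≈ $978,716.98.
Price-level factor over 4 years: (1 + 6.3%)^4 ≈ 1.2768299410.
The maturity value deflated by that factor is the answer in today's purchasing power.

$766,521.01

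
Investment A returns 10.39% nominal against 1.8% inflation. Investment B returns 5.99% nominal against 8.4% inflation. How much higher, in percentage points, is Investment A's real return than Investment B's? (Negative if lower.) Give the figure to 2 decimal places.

10.66

Investment A real return: 1.1039/1.018 − 1 = 8.438%.
Investment B real return: 1.0599/1.084 − 1 = -2.223%.
Difference: 8.438 − (-2.223) = 10.661 pp.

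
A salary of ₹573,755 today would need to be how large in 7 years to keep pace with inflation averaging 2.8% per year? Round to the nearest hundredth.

Cumulative price-level factor: (1+2.8%)^7 ≈ 1.2132541978.
The nominal amount required is ₹573,755 scaled up by that factor.

₹696,110.66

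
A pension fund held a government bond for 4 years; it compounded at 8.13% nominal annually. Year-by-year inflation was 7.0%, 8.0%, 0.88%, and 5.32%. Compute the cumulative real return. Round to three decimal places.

Cumulative inflation factor: 1.070 × 1.080 × 1.0088 × 1.0532 ≈ 1.22779.
Nominal growth factor: 1.36705. Real growth factor = 1.36705 / 1.22779 ≈ 1.11343.
Total real return ≈ 11.3426%.

11.343%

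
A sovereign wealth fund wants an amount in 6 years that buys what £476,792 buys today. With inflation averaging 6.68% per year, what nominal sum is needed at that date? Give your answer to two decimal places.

Cumulative price-level factor: (1+6.68%)^6 ≈ 1.4740018958.
Multiplying £476,792 by the price-level factor gives the future nominal sum.

£702,792.31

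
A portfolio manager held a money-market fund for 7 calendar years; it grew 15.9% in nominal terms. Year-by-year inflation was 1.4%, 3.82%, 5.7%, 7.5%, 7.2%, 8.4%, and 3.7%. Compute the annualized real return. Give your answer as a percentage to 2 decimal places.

-3.07%

Cumulative inflation factor: 1.014 × 1.0382 × 1.057 × 1.075 × 1.072 × 1.084 × 1.037 ≈ 1.44147.
Nominal growth factor: 1.15900. Real growth factor = 1.15900 / 1.44147 ≈ 0.80404.
Annualized: 0.80404^(1/7) − 1 ≈ -0.03068.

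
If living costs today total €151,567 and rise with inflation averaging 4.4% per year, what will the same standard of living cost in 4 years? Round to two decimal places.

Cumulative price-level factor: (1+4.4%)^4 ≈ 1.1879604841.
Multiplying €151,567 by the price-level factor gives the future nominal sum.

€180,055.61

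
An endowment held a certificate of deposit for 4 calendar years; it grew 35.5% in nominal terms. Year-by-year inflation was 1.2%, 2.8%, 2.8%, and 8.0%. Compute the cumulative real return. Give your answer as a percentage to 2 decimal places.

17.31%

Cumulative inflation factor: 1.012 × 1.028 × 1.028 × 1.080 ≈ 1.15502.
Nominal growth factor: 1.35500. Real growth factor = 1.35500 / 1.15502 ≈ 1.17314.
Total real return ≈ 17.3137%.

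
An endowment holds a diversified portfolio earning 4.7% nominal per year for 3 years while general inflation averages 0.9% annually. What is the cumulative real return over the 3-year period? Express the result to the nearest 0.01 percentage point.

The annual real rate is (1+4.7%)/(1+0.9%) − 1 = 3.7661%.
Compounded over 3 years: (1 + 0.037661)^3 − 1 ≈ 0.11729.

11.73%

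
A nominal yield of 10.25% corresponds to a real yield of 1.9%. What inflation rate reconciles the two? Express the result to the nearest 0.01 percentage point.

From (1+r_nom) = (1+r_real)(1+π), we get 1+π = (1 + 10.25%)/(1 + 1.9%) = 1.1025/1.019 ≈ 1.08194.
So π ≈ 8.1943%.

8.19%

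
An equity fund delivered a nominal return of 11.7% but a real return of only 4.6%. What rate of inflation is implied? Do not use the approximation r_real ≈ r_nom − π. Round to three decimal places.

6.788%

From (1+r_nom) = (1+r_real)(1+π), we get 1+π = (1 + 11.7%)/(1 + 4.6%) = 1.117/1.046 ≈ 1.06788.
So π ≈ 6.7878%.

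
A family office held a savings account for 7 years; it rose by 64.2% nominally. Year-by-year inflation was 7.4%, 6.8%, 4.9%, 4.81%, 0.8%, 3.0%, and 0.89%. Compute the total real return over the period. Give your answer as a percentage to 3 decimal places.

Cumulative inflation factor: 1.074 × 1.068 × 1.049 × 1.0481 × 1.008 × 1.030 × 1.0089 ≈ 1.32099.
Nominal growth factor: 1.64200. Real growth factor = 1.64200 / 1.32099 ≈ 1.24301.
Total real return ≈ 24.3007%.

24.301%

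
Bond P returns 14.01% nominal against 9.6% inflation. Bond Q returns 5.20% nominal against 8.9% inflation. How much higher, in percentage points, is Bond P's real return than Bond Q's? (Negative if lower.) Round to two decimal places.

7.42

Bond P real return: 1.1401/1.096 − 1 = 4.024%.
Bond Q real return: 1.0520/1.089 − 1 = -3.398%.
Difference: 4.024 − (-3.398) = 7.422 pp.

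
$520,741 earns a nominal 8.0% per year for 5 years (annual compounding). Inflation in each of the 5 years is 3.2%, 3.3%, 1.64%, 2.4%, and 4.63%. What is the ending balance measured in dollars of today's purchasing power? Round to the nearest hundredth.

$659,082.37

Nominal value at maturity: $520,741 × (1 + 8.0%)^5 ≈ $765,139.37.
Price-level factor over 5 years: 1.032 × 1.033 × 1.0164 × 1.024 × 1.0463 ≈ 1.1609161614.
Dividing the nominal maturity value by the price-level factor gives the value in today's money.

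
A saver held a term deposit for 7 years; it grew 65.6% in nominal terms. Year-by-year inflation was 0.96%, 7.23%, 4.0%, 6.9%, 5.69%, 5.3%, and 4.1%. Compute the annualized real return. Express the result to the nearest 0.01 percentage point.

2.49%

Cumulative inflation factor: 1.0096 × 1.0723 × 1.040 × 1.069 × 1.0569 × 1.053 × 1.041 ≈ 1.39441.
Nominal growth factor: 1.65600. Real growth factor = 1.65600 / 1.39441 ≈ 1.18760.
Annualized: 1.18760^(1/7) − 1 ≈ 0.02487.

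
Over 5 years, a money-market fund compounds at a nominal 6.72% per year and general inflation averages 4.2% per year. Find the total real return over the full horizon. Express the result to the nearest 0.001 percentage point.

The annual real rate is (1+6.72%)/(1+4.2%) − 1 = 2.4184%.
Compounded over 5 years: (1 + 0.024184)^5 − 1 ≈ 0.12691.

12.691%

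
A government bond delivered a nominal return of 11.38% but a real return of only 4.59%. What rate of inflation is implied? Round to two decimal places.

6.49%

From (1+r_nom) = (1+r_real)(1+π), we get 1+π = (1 + 11.38%)/(1 + 4.59%) = 1.1138/1.0459 ≈ 1.06492.
So π ≈ 6.4920%.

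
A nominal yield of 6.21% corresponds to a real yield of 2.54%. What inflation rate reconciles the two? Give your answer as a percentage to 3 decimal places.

From (1+r_nom) = (1+r_real)(1+π), we get 1+π = (1 + 6.21%)/(1 + 2.54%) = 1.0621/1.0254 ≈ 1.03579.
So π ≈ 3.5791%.

3.579%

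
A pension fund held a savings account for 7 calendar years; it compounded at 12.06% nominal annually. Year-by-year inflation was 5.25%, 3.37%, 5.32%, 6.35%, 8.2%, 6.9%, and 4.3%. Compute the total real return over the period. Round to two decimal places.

Cumulative inflation factor: 1.0525 × 1.0337 × 1.0532 × 1.0635 × 1.082 × 1.069 × 1.043 ≈ 1.47012.
Nominal growth factor: 2.21898. Real growth factor = 2.21898 / 1.47012 ≈ 1.50939.
Total real return ≈ 50.9385%.

50.94%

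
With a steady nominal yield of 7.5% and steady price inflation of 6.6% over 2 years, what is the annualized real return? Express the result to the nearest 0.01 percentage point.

With constant rates the annual real return is the same each year: (1+7.5%)/(1+6.6%) − 1 = 0.00844.

0.84%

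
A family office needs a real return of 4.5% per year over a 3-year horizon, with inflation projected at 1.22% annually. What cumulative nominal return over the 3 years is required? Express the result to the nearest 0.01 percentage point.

18.34%

Required annual nominal rate: (1+4.5%)(1+1.22%) − 1 = 5.7749%.
Cumulative over 3 years: (1 + 0.057749)^3 − 1 ≈ 0.18344.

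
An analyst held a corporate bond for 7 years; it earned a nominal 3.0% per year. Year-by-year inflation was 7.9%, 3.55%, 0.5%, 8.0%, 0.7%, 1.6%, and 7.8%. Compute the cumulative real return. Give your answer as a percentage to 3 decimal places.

Cumulative inflation factor: 1.079 × 1.0355 × 1.005 × 1.080 × 1.007 × 1.016 × 1.078 ≈ 1.33753.
Nominal growth factor: 1.22987. Real growth factor = 1.22987 / 1.33753 ≈ 0.91951.
Total real return ≈ -8.0488%.

-8.049%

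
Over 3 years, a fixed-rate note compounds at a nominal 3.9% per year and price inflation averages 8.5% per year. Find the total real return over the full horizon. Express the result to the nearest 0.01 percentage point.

The annual real rate is (1+3.9%)/(1+8.5%) − 1 = -4.2396%.
Compounded over 3 years: (1 + -0.042396)^3 − 1 ≈ -0.12187.

-12.19%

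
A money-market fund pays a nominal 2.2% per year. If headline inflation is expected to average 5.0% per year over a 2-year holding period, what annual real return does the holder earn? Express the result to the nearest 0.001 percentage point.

-2.667%

With constant rates the annual real return is the same each year: (1+2.2%)/(1+5.0%) − 1 = -0.02667.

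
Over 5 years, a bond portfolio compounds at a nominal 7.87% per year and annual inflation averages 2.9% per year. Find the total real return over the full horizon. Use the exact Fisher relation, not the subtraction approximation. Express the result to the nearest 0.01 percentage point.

The annual real rate is (1+7.87%)/(1+2.9%) − 1 = 4.8299%.
Compounded over 5 years: (1 + 0.048299)^5 − 1 ≈ 0.26598.

26.60%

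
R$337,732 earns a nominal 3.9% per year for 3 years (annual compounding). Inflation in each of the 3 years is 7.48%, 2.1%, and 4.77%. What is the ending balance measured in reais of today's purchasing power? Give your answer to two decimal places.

R$329,479.59

Nominal value at maturity: R$337,732 × (1 + 3.9%)^3 ≈ R$378,807.75.
Price-level factor over 3 years: 1.0748 × 1.021 × 1.0477 ≈ 1.1497153872.
The maturity value deflated by that factor is the answer in today's purchasing power.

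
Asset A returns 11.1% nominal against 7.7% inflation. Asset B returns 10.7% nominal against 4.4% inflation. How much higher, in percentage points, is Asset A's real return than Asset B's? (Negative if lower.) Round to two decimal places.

Asset A real return: 1.111/1.077 − 1 = 3.157%.
Asset B real return: 1.107/1.044 − 1 = 6.034%.
Difference: 3.157 − 6.034 = -2.877 pp.

-2.88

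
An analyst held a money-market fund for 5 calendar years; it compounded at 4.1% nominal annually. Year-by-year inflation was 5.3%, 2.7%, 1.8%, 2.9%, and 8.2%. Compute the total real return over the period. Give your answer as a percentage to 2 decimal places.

-0.26%

Cumulative inflation factor: 1.053 × 1.027 × 1.018 × 1.029 × 1.082 ≈ 1.22571.
Nominal growth factor: 1.22251. Real growth factor = 1.22251 / 1.22571 ≈ 0.99739.
Total real return ≈ -0.2611%.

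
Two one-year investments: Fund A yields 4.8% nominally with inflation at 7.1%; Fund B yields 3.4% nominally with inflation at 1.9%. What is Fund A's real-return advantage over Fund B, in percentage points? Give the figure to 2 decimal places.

-3.62

Fund A real return: 1.048/1.071 − 1 = -2.148%.
Fund B real return: 1.034/1.019 − 1 = 1.472%.
Difference: -2.148 − 1.472 = -3.620 pp.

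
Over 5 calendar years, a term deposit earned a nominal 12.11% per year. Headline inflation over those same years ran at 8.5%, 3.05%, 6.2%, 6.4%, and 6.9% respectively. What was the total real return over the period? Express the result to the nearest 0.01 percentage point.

Cumulative inflation factor: 1.085 × 1.0305 × 1.062 × 1.064 × 1.069 ≈ 1.35058.
Nominal growth factor: 1.77101. Real growth factor = 1.77101 / 1.35058 ≈ 1.31129.
Total real return ≈ 31.1294%.

31.13%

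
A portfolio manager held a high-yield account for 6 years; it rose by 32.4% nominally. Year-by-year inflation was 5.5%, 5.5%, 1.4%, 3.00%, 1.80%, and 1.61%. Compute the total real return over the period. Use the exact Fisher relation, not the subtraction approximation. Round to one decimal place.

10.1%

Cumulative inflation factor: 1.055 × 1.055 × 1.014 × 1.0300 × 1.0180 × 1.0161 ≈ 1.20244.
Nominal growth factor: 1.32400. Real growth factor = 1.32400 / 1.20244 ≈ 1.10109.
Total real return ≈ 10.1092%.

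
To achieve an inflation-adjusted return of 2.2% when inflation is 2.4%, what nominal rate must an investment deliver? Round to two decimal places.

4.65%

By the Fisher equation, 1 + r_nom = (1 + 2.2%)(1 + 2.4%) = 1.022 × 1.024 = 1.046528.
So r_nom = 4.6528%.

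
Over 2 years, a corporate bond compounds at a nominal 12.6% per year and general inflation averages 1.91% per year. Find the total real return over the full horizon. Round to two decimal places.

22.08%

The annual real rate is (1+12.6%)/(1+1.91%) − 1 = 10.4896%.
Compounded over 2 years: (1 + 0.104896)^2 − 1 ≈ 0.22080.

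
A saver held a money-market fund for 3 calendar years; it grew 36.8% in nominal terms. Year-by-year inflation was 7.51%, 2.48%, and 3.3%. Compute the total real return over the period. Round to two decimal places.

Cumulative inflation factor: 1.0751 × 1.0248 × 1.033 ≈ 1.13812.
Nominal growth factor: 1.36800. Real growth factor = 1.36800 / 1.13812 ≈ 1.20198.
Total real return ≈ 20.1982%.

20.20%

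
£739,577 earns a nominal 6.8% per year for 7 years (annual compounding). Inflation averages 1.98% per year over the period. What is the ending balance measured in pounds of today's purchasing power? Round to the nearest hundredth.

£1,021,826.38

Nominal value at maturity: £739,577 × (1 + 6.8%)^7 ≈ £1,172,147.23.
Price-level factor over 7 years: (1 + 1.98%)^7 ≈ 1.1471099674.
Dividing the nominal maturity value by the price-level factor gives the value in today's money.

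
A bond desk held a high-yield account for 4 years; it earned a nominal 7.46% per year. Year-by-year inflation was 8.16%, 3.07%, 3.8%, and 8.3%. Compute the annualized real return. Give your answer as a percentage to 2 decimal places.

1.56%

Cumulative inflation factor: 1.0816 × 1.0307 × 1.038 × 1.083 ≈ 1.25321.
Nominal growth factor: 1.33348. Real growth factor = 1.33348 / 1.25321 ≈ 1.06405.
Annualized: 1.06405^(1/4) − 1 ≈ 0.01564.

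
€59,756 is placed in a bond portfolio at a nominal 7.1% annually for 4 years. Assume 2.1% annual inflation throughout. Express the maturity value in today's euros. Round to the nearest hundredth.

€72,349.65

Nominal value at maturity: €59,756 × (1 + 7.1%)^4 ≈ €78,621.15.
Price-level factor over 4 years: (1 + 2.1%)^4 ≈ 1.0866832385.
Dividing the nominal maturity value by the price-level factor gives the value in today's money.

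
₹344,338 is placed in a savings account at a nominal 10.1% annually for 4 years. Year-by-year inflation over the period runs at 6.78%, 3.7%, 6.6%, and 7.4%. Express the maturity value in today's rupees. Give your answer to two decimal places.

Nominal value at maturity: ₹344,338 × (1 + 10.1%)^4 ≈ ₹505,981.02.
Price-level factor over 4 years: 1.0678 × 1.037 × 1.066 × 1.074 ≈ 1.2677398992.
The maturity value deflated by that factor is the answer in today's purchasing power.

₹399,120.53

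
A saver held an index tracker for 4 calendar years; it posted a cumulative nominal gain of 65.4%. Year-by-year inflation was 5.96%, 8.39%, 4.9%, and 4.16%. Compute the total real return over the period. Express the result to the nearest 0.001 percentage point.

31.804%

Cumulative inflation factor: 1.0596 × 1.0839 × 1.049 × 1.0416 ≈ 1.25490.
Nominal growth factor: 1.65400. Real growth factor = 1.65400 / 1.25490 ≈ 1.31804.
Total real return ≈ 31.8038%.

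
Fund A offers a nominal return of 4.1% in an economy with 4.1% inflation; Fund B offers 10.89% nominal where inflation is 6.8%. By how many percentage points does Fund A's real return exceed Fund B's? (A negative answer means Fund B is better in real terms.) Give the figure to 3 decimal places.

-3.830

Fund A real return: 1.041/1.041 − 1 = 0.0000%.
Fund B real return: 1.1089/1.068 − 1 = 3.8296%.
Difference: 0.0000 − 3.8296 = -3.8296 pp.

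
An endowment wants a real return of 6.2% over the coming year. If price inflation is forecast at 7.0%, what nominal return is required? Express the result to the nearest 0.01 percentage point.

By the Fisher equation, 1 + r_nom = (1 + 6.2%)(1 + 7.0%) = 1.062 × 1.070 = 1.13634.
So r_nom = 13.634%.

13.63%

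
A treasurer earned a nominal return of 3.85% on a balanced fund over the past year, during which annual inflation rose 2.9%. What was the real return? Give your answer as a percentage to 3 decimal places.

0.923%

Real return via the Fisher equation: (1 + 3.85%)/(1 + 2.9%) − 1 = 1.0385/1.029 − 1 ≈ 0.00923.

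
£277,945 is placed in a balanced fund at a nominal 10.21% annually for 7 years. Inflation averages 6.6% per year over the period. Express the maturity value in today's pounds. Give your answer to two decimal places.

Nominal value at maturity: £277,945 × (1 + 10.21%)^7 ≈ £548,915.99.
Price-level factor over 7 years: (1 + 6.6%)^7 ≈ 1.5642293588.
The maturity value deflated by that factor is the answer in today's purchasing power.

£350,917.84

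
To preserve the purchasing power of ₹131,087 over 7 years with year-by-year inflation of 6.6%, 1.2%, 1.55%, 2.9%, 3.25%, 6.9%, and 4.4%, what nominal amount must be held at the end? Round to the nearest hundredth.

Cumulative price-level factor: 1.066 × 1.012 × 1.0155 × 1.029 × 1.0325 × 1.069 × 1.044 ≈ 1.2989764690.
Multiplying ₹131,087 by the price-level factor gives the future nominal sum.

₹170,278.93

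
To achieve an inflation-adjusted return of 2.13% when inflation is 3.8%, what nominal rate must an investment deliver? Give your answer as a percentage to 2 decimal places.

By the Fisher equation, 1 + r_nom = (1 + 2.13%)(1 + 3.8%) = 1.0213 × 1.038 = 1.0601094.
So r_nom = 6.01094%.

6.01%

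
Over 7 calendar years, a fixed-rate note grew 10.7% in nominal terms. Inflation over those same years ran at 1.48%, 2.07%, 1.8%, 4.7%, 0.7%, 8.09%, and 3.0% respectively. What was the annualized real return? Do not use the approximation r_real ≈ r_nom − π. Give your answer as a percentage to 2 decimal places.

-1.58%

Cumulative inflation factor: 1.0148 × 1.0207 × 1.018 × 1.047 × 1.007 × 1.0809 × 1.030 ≈ 1.23773.
Nominal growth factor: 1.10700. Real growth factor = 1.10700 / 1.23773 ≈ 0.89438.
Annualized: 0.89438^(1/7) − 1 ≈ -0.01582.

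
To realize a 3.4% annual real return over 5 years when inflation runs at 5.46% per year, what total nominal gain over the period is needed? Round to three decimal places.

Required annual nominal rate: (1+3.4%)(1+5.46%) − 1 = 9.04564%.
Cumulative over 5 years: (1 + 0.0904564)^5 − 1 ≈ 0.54185.

54.185%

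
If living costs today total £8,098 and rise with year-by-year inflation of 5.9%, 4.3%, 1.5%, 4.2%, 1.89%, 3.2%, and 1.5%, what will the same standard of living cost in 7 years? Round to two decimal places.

Cumulative price-level factor: 1.059 × 1.043 × 1.015 × 1.042 × 1.0189 × 1.032 × 1.015 ≈ 1.2467843192.
The nominal amount required is £8,098 scaled up by that factor.

£10,096.46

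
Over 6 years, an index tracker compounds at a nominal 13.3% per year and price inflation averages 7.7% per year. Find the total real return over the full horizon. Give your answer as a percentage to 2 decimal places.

35.55%

The annual real rate is (1+13.3%)/(1+7.7%) − 1 = 5.1996%.
Compounded over 6 years: (1 + 0.051996)^6 − 1 ≈ 0.35546.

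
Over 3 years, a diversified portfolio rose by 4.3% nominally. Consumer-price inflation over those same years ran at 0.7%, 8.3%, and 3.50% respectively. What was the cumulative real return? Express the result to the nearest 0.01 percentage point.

Cumulative inflation factor: 1.007 × 1.083 × 1.0350 ≈ 1.12875.
Nominal growth factor: 1.04300. Real growth factor = 1.04300 / 1.12875 ≈ 0.92403.
Total real return ≈ -7.5970%.

-7.60%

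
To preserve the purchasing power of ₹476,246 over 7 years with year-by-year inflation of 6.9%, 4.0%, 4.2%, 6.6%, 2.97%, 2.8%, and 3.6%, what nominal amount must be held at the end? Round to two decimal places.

₹644,957.20

Cumulative price-level factor: 1.069 × 1.040 × 1.042 × 1.066 × 1.0297 × 1.028 × 1.036 ≈ 1.3542522037.
The nominal amount required is ₹476,246 scaled up by that factor.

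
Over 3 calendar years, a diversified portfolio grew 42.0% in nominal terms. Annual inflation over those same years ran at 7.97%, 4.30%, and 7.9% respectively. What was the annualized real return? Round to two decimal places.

5.33%

Cumulative inflation factor: 1.0797 × 1.0430 × 1.079 ≈ 1.21509.
Nominal growth factor: 1.42000. Real growth factor = 1.42000 / 1.21509 ≈ 1.16864.
Annualized: 1.16864^(1/3) − 1 ≈ 0.05332.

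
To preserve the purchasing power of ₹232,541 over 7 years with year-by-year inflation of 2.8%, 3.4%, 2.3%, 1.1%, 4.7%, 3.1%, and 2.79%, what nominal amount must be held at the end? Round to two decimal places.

₹283,658.75

Cumulative price-level factor: 1.028 × 1.034 × 1.023 × 1.011 × 1.047 × 1.031 × 1.0279 ≈ 1.2198225448.
The nominal amount required is ₹232,541 scaled up by that factor.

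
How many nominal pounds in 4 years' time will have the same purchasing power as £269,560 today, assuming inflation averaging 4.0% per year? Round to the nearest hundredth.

£315,347.07

Cumulative price-level factor: (1+4.0%)^4 = 1.16985856.
Multiplying £269,560 by the price-level factor gives the future nominal sum.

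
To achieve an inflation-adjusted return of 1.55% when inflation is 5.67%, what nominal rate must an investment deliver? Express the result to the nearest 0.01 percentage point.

By the Fisher equation, 1 + r_nom = (1 + 1.55%)(1 + 5.67%) = 1.0155 × 1.0567 = 1.07307885.
So r_nom = 7.307885%.

7.31%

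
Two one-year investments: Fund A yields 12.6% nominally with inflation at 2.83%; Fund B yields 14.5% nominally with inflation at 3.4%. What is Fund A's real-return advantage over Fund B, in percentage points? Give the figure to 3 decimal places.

-1.234

Fund A real return: 1.126/1.0283 − 1 = 9.5011%.
Fund B real return: 1.145/1.034 − 1 = 10.7350%.
Difference: 9.5011 − 10.7350 = -1.2339 pp.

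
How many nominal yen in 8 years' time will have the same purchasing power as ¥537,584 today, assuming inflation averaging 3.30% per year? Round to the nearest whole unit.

Cumulative price-level factor: (1+3.30%)^8 ≈ 1.2965897146.
Multiplying ¥537,584 by the price-level factor gives the future nominal sum.

¥697,026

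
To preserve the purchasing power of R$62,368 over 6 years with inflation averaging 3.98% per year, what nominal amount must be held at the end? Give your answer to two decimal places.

R$78,824.40

Cumulative price-level factor: (1+3.98%)^6 ≈ 1.2638597367.
Multiplying R$62,368 by the price-level factor gives the future nominal sum.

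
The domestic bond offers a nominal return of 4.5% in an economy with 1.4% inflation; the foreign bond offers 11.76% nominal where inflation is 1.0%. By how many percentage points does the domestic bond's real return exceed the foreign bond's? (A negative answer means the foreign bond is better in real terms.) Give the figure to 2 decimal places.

The domestic bond real return: 1.045/1.014 − 1 = 3.057%.
The foreign bond real return: 1.1176/1.010 − 1 = 10.653%.
Difference: 3.057 − 10.653 = -7.596 pp.

-7.60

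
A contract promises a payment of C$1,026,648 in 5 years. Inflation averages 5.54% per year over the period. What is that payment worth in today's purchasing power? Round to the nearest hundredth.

C$784,036.20

Price-level factor over 5 years: (1 + 5.54%)^5 ≈ 1.3094395352.
Purchasing power today: C$1,026,648 divided by that factor.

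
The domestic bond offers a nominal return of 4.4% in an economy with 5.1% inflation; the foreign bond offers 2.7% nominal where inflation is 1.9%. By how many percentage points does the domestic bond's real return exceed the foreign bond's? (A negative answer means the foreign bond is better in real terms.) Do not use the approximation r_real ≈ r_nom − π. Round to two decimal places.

The domestic bond real return: 1.044/1.051 − 1 = -0.666%.
The foreign bond real return: 1.027/1.019 − 1 = 0.785%.
Difference: -0.666 − 0.785 = -1.451 pp.

-1.45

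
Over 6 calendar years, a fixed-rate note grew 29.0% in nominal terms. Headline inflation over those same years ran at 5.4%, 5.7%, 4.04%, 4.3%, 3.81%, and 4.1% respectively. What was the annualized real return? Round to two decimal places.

Cumulative inflation factor: 1.054 × 1.057 × 1.0404 × 1.043 × 1.0381 × 1.041 ≈ 1.30644.
Nominal growth factor: 1.29000. Real growth factor = 1.29000 / 1.30644 ≈ 0.98741.
Annualized: 0.98741^(1/6) − 1 ≈ -0.00211.

-0.21%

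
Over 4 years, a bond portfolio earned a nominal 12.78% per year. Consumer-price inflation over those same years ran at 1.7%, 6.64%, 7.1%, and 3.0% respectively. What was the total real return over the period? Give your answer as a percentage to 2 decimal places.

Cumulative inflation factor: 1.017 × 1.0664 × 1.071 × 1.030 ≈ 1.19638.
Nominal growth factor: 1.61781. Real growth factor = 1.61781 / 1.19638 ≈ 1.35226.
Total real return ≈ 35.2261%.

35.23%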